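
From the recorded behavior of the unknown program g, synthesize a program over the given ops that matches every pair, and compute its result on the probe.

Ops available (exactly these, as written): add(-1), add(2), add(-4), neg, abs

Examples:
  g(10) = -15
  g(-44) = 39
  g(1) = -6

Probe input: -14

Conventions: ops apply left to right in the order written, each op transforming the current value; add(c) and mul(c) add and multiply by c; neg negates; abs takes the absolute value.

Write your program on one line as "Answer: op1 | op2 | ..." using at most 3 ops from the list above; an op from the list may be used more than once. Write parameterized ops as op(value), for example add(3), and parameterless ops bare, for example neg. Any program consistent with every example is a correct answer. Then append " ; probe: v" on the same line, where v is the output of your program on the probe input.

neg | add(-4) | add(-1) ; probe: 9

Check, running the answer program on each example:
  10 -> -10 -> -14 -> -15
  -44 -> 44 -> 40 -> 39
  1 -> -1 -> -5 -> -6
  probe: -14 -> 14 -> 10 -> 9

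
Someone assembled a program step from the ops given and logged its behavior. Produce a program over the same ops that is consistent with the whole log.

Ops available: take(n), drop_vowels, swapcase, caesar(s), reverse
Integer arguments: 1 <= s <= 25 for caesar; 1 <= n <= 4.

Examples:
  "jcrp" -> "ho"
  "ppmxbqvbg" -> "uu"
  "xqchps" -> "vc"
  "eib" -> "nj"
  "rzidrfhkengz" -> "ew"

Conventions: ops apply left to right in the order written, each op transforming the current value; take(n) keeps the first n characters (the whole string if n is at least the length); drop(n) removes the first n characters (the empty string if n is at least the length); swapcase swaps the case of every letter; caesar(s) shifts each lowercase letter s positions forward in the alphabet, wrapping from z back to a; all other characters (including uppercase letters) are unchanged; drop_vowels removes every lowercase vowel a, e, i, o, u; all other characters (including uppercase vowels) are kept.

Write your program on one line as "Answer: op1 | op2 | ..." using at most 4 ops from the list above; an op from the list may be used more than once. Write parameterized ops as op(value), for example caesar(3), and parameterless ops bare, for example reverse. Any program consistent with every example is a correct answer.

take(2) | reverse | caesar(5)

Check, running the answer program on each example:
  "jcrp" -> "jc" -> "cj" -> "ho"
  "ppmxbqvbg" -> "pp" -> "pp" -> "uu"
  "xqchps" -> "xq" -> "qx" -> "vc"
  "eib" -> "ei" -> "ie" -> "nj"
  "rzidrfhkengz" -> "rz" -> "zr" -> "ew"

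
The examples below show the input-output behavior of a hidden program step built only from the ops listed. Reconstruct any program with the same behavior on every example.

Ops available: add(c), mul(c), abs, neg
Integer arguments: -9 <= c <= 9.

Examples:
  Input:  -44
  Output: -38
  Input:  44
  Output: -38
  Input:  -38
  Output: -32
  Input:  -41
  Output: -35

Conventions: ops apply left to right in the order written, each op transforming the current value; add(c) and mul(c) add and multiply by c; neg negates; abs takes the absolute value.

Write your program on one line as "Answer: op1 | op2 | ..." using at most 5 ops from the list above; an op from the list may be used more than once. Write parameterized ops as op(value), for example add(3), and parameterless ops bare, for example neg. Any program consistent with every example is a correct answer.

abs | neg | add(2) | add(4)

Check, running the answer program on each example:
  -44 -> 44 -> -44 -> -42 -> -38
  44 -> 44 -> -44 -> -42 -> -38
  -38 -> 38 -> -38 -> -36 -> -32
  -41 -> 41 -> -41 -> -39 -> -35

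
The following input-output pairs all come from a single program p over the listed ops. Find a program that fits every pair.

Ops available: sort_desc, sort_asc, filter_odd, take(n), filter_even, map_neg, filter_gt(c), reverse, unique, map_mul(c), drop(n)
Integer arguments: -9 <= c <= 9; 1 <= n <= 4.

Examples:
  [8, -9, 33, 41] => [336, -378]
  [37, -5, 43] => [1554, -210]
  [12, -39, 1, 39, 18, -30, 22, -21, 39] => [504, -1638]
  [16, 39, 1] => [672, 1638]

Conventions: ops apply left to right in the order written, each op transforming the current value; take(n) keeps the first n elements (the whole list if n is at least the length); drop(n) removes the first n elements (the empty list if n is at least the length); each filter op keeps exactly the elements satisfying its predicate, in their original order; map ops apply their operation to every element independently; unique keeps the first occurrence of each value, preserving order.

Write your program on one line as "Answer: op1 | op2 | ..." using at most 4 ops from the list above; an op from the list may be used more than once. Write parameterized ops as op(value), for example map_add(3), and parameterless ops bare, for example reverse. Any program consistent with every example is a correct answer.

map_mul(7) | map_mul(6) | take(2)

Check, running the answer program on each example:
  [8, -9, 33, 41] -> [56, -63, 231, 287] -> [336, -378, 1386, 1722] -> [336, -378]
  [37, -5, 43] -> [259, -35, 301] -> [1554, -210, 1806] -> [1554, -210]
  [12, -39, 1, 39, 18, -30, 22, -21, 39] -> [84, -273, 7, 273, 126, -210, 154, -147, 273] -> [504, -1638, 42, 1638, 756, -1260, 924, -882, 1638] -> [504, -1638]
  [16, 39, 1] -> [112, 273, 7] -> [672, 1638, 42] -> [672, 1638]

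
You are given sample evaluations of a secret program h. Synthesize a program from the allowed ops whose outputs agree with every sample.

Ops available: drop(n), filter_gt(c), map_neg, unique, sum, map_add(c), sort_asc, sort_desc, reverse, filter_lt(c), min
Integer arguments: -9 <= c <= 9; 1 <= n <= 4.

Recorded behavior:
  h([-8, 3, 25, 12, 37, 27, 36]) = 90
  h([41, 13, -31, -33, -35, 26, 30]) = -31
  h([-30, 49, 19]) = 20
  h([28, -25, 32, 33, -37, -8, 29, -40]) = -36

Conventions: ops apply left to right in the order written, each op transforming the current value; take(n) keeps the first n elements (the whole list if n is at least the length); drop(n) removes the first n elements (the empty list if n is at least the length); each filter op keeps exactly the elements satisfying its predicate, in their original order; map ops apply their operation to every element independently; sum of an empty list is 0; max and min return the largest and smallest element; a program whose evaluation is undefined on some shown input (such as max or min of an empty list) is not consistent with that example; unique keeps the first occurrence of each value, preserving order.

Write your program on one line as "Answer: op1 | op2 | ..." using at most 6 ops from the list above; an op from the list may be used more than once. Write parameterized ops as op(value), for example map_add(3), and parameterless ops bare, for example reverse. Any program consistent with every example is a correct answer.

map_add(-6) | reverse | sort_asc | reverse | sum

Check, running the answer program on each example:
  [-8, 3, 25, 12, 37, 27, 36] -> [-14, -3, 19, 6, 31, 21, 30] -> [30, 21, 31, 6, 19, -3, -14] -> [-14, -3, 6, 19, 21, 30, 31] -> [31, 30, 21, 19, 6, -3, -14] -> 90
  [41, 13, -31, -33, -35, 26, 30] -> [35, 7, -37, -39, -41, 20, 24] -> [24, 20, -41, -39, -37, 7, 35] -> [-41, -39, -37, 7, 20, 24, 35] -> [35, 24, 20, 7, -37, -39, -41] -> -31
  [-30, 49, 19] -> [-36, 43, 13] -> [13, 43, -36] -> [-36, 13, 43] -> [43, 13, -36] -> 20
  [28, -25, 32, 33, -37, -8, 29, -40] -> [22, -31, 26, 27, -43, -14, 23, -46] -> [-46, 23, -14, -43, 27, 26, -31, 22] -> [-46, -43, -31, -14, 22, 23, 26, 27] -> [27, 26, 23, 22, -14, -31, -43, -46] -> -36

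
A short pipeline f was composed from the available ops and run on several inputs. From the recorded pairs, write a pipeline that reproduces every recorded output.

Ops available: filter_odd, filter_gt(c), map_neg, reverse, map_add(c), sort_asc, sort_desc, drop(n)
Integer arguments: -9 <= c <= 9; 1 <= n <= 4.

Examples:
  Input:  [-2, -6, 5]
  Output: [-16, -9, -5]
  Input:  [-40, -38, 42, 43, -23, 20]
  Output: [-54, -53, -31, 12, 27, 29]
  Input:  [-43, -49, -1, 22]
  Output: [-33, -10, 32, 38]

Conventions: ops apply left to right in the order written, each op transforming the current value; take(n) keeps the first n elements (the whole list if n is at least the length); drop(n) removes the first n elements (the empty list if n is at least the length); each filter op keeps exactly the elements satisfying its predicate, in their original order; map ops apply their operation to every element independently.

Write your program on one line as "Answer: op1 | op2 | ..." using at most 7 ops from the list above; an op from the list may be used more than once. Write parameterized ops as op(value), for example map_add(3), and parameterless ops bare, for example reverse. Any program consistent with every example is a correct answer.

map_add(6) | map_add(6) | map_add(-1) | sort_asc | map_neg | reverse

Check, running the answer program on each example:
  [-2, -6, 5] -> [4, 0, 11] -> [10, 6, 17] -> [9, 5, 16] -> [5, 9, 16] -> [-5, -9, -16] -> [-16, -9, -5]
  [-40, -38, 42, 43, -23, 20] -> [-34, -32, 48, 49, -17, 26] -> [-28, -26, 54, 55, -11, 32] -> [-29, -27, 53, 54, -12, 31] -> [-29, -27, -12, 31, 53, 54] -> [29, 27, 12, -31, -53, -54] -> [-54, -53, -31, 12, 27, 29]
  [-43, -49, -1, 22] -> [-37, -43, 5, 28] -> [-31, -37, 11, 34] -> [-32, -38, 10, 33] -> [-38, -32, 10, 33] -> [38, 32, -10, -33] -> [-33, -10, 32, 38]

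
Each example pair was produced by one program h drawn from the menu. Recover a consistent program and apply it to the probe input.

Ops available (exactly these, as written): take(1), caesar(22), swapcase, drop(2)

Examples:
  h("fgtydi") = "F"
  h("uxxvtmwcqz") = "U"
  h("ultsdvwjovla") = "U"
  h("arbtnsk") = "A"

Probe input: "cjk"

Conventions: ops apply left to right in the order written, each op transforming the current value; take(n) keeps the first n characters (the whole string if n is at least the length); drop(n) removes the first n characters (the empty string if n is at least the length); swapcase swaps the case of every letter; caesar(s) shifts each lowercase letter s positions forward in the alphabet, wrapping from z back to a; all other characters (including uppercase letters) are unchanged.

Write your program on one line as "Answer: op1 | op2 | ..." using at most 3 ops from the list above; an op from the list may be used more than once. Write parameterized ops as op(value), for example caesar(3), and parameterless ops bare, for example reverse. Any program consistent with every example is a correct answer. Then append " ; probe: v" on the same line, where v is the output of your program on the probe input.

swapcase | take(1) ; probe: "C"

Check, running the answer program on each example:
  "fgtydi" -> "FGTYDI" -> "F"
  "uxxvtmwcqz" -> "UXXVTMWCQZ" -> "U"
  "ultsdvwjovla" -> "ULTSDVWJOVLA" -> "U"
  "arbtnsk" -> "ARBTNSK" -> "A"
  probe: "cjk" -> "CJK" -> "C"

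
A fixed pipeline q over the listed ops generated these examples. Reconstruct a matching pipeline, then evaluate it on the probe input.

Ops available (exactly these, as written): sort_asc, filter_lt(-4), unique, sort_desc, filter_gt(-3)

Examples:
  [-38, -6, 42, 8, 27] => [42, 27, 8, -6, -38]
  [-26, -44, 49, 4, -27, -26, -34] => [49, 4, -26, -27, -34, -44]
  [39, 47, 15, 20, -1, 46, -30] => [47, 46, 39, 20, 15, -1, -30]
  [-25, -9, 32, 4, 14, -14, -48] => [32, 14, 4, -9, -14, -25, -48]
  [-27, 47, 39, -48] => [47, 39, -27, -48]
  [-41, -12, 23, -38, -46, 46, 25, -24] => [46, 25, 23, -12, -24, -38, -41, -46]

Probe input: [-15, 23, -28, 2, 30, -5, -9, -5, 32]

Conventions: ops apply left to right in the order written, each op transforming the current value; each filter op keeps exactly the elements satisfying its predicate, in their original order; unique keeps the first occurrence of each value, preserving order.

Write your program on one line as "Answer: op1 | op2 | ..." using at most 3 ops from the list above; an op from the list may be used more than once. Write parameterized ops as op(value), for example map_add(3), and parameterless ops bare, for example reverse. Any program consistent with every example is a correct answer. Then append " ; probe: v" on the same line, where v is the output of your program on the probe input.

unique | sort_asc | sort_desc ; probe: [32, 30, 23, 2, -5, -9, -15, -28]

Check, running the answer program on each example:
  [-38, -6, 42, 8, 27] -> [-38, -6, 42, 8, 27] -> [-38, -6, 8, 27, 42] -> [42, 27, 8, -6, -38]
  [-26, -44, 49, 4, -27, -26, -34] -> [-26, -44, 49, 4, -27, -34] -> [-44, -34, -27, -26, 4, 49] -> [49, 4, -26, -27, -34, -44]
  [39, 47, 15, 20, -1, 46, -30] -> [39, 47, 15, 20, -1, 46, -30] -> [-30, -1, 15, 20, 39, 46, 47] -> [47, 46, 39, 20, 15, -1, -30]
  [-25, -9, 32, 4, 14, -14, -48] -> [-25, -9, 32, 4, 14, -14, -48] -> [-48, -25, -14, -9, 4, 14, 32] -> [32, 14, 4, -9, -14, -25, -48]
  [-27, 47, 39, -48] -> [-27, 47, 39, -48] -> [-48, -27, 39, 47] -> [47, 39, -27, -48]
  [-41, -12, 23, -38, -46, 46, 25, -24] -> [-41, -12, 23, -38, -46, 46, 25, -24] -> [-46, -41, -38, -24, -12, 23, 25, 46] -> [46, 25, 23, -12, -24, -38, -41, -46]
  probe: [-15, 23, -28, 2, 30, -5, -9, -5, 32] -> [-15, 23, -28, 2, 30, -5, -9, 32] -> [-28, -15, -9, -5, 2, 23, 30, 32] -> [32, 30, 23, 2, -5, -9, -15, -28]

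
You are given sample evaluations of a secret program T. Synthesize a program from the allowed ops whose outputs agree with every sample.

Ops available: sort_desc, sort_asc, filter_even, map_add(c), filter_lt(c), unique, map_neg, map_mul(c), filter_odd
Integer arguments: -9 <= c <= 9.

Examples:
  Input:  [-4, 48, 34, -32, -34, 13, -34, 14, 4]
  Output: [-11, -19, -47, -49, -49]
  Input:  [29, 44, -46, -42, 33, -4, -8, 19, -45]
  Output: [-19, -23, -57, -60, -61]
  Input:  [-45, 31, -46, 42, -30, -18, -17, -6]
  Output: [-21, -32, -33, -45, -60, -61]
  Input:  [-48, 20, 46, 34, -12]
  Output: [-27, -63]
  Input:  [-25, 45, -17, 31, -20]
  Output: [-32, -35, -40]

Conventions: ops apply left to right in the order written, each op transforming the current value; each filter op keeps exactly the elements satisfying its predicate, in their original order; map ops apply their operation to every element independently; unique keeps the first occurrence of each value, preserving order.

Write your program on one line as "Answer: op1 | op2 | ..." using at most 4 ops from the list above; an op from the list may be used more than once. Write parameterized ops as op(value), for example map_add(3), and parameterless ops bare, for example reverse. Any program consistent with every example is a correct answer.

map_add(-9) | map_add(-6) | filter_lt(-2) | sort_desc

Check, running the answer program on each example:
  [-4, 48, 34, -32, -34, 13, -34, 14, 4] -> [-13, 39, 25, -41, -43, 4, -43, 5, -5] -> [-19, 33, 19, -47, -49, -2, -49, -1, -11] -> [-19, -47, -49, -49, -11] -> [-11, -19, -47, -49, -49]
  [29, 44, -46, -42, 33, -4, -8, 19, -45] -> [20, 35, -55, -51, 24, -13, -17, 10, -54] -> [14, 29, -61, -57, 18, -19, -23, 4, -60] -> [-61, -57, -19, -23, -60] -> [-19, -23, -57, -60, -61]
  [-45, 31, -46, 42, -30, -18, -17, -6] -> [-54, 22, -55, 33, -39, -27, -26, -15] -> [-60, 16, -61, 27, -45, -33, -32, -21] -> [-60, -61, -45, -33, -32, -21] -> [-21, -32, -33, -45, -60, -61]
  [-48, 20, 46, 34, -12] -> [-57, 11, 37, 25, -21] -> [-63, 5, 31, 19, -27] -> [-63, -27] -> [-27, -63]
  [-25, 45, -17, 31, -20] -> [-34, 36, -26, 22, -29] -> [-40, 30, -32, 16, -35] -> [-40, -32, -35] -> [-32, -35, -40]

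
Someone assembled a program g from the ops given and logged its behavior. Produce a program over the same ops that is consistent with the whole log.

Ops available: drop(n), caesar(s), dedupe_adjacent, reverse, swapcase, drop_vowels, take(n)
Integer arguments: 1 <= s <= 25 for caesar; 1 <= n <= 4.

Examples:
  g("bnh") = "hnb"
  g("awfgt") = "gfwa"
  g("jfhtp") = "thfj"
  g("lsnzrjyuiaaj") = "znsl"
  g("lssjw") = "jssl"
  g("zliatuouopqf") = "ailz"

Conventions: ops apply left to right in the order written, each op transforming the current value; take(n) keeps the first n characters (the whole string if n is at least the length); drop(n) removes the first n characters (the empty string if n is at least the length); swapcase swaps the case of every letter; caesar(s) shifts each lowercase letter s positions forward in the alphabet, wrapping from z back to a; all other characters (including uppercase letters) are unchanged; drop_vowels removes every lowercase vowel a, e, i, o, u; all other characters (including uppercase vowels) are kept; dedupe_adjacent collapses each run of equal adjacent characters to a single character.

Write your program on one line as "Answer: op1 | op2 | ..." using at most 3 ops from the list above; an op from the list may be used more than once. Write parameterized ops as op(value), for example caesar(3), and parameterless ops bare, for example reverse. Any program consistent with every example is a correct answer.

take(4) | reverse

Check, running the answer program on each example:
  "bnh" -> "bnh" -> "hnb"
  "awfgt" -> "awfg" -> "gfwa"
  "jfhtp" -> "jfht" -> "thfj"
  "lsnzrjyuiaaj" -> "lsnz" -> "znsl"
  "lssjw" -> "lssj" -> "jssl"
  "zliatuouopqf" -> "zlia" -> "ailz"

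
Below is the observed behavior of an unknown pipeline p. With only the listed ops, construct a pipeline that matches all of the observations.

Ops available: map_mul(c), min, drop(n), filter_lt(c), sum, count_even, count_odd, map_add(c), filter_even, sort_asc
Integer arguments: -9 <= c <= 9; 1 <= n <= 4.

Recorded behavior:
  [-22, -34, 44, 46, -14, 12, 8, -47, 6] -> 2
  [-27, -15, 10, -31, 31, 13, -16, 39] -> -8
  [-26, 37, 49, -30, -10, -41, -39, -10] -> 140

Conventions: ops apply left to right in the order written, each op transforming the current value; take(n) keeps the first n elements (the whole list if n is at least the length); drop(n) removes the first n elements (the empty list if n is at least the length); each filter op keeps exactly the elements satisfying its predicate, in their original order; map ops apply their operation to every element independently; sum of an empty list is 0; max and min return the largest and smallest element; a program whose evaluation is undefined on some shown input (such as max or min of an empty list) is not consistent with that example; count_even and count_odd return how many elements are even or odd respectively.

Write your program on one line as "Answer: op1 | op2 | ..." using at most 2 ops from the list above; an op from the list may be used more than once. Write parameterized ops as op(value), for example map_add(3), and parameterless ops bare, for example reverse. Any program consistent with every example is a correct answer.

map_mul(-2) | sum

Check, running the answer program on each example:
  [-22, -34, 44, 46, -14, 12, 8, -47, 6] -> [44, 68, -88, -92, 28, -24, -16, 94, -12] -> 2
  [-27, -15, 10, -31, 31, 13, -16, 39] -> [54, 30, -20, 62, -62, -26, 32, -78] -> -8
  [-26, 37, 49, -30, -10, -41, -39, -10] -> [52, -74, -98, 60, 20, 82, 78, 20] -> 140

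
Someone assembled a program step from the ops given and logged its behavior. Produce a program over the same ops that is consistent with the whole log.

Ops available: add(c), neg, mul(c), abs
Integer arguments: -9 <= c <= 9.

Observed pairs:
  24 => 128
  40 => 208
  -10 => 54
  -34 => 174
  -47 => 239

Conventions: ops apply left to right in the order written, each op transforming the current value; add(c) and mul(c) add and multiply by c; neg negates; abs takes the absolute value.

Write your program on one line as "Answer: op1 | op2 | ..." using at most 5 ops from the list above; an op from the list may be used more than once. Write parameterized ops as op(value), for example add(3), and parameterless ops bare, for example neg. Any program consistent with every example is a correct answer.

neg | mul(5) | add(-2) | abs | add(6)

Check, running the answer program on each example:
  24 -> -24 -> -120 -> -122 -> 122 -> 128
  40 -> -40 -> -200 -> -202 -> 202 -> 208
  -10 -> 10 -> 50 -> 48 -> 48 -> 54
  -34 -> 34 -> 170 -> 168 -> 168 -> 174
  -47 -> 47 -> 235 -> 233 -> 233 -> 239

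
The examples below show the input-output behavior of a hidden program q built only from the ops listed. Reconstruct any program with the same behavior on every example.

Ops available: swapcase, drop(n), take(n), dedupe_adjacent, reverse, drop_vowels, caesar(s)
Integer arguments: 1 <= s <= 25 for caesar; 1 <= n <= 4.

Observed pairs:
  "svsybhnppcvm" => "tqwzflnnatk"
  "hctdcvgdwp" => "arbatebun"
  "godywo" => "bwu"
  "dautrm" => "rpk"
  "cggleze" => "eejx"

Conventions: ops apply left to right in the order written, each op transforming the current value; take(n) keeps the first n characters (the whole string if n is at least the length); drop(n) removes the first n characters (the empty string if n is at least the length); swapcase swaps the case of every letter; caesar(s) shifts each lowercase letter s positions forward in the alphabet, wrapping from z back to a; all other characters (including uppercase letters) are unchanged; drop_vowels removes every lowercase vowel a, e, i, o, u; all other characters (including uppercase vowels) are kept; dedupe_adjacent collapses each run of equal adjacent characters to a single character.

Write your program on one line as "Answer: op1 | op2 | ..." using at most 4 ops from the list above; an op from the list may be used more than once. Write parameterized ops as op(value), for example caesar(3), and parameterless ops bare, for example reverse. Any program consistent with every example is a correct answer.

drop_vowels | caesar(24) | drop(1)

Check, running the answer program on each example:
  "svsybhnppcvm" -> "svsybhnppcvm" -> "qtqwzflnnatk" -> "tqwzflnnatk"
  "hctdcvgdwp" -> "hctdcvgdwp" -> "farbatebun" -> "arbatebun"
  "godywo" -> "gdyw" -> "ebwu" -> "bwu"
  "dautrm" -> "dtrm" -> "brpk" -> "rpk"
  "cggleze" -> "cgglz" -> "aeejx" -> "eejx"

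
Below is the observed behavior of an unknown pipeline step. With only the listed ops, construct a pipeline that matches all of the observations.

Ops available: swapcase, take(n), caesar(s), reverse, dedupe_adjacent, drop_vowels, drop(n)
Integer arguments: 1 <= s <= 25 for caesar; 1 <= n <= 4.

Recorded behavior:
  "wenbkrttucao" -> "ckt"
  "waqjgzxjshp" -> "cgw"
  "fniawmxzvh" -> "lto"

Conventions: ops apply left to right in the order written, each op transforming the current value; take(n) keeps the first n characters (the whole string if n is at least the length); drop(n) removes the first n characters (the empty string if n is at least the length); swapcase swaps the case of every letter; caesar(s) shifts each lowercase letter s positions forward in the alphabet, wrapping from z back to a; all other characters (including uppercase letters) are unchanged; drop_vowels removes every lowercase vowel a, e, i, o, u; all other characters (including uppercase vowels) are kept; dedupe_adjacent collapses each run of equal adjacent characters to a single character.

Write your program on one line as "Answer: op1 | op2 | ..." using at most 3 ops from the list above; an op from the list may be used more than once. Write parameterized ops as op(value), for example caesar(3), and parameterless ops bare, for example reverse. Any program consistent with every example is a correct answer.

caesar(17) | caesar(15) | take(3)

Check, running the answer program on each example:
  "wenbkrttucao" -> "nvesbikkltrf" -> "ckthqxzzaigu" -> "ckt"
  "waqjgzxjshp" -> "nrhaxqoajyg" -> "cgwpmfdpynv" -> "cgw"
  "fniawmxzvh" -> "wezrndoqmy" -> "ltogcsdfbn" -> "lto"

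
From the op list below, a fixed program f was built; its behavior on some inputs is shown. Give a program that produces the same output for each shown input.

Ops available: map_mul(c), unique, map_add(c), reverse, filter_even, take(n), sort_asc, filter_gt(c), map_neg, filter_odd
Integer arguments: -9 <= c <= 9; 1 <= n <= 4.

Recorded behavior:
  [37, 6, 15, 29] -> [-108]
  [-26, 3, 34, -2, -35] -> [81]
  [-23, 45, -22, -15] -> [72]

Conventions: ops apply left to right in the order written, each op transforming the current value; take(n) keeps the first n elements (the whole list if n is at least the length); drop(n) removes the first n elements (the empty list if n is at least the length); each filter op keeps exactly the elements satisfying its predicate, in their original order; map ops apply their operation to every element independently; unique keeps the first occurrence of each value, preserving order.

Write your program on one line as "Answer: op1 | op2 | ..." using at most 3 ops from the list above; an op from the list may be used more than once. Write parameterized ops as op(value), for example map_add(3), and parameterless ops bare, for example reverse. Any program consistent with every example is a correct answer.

map_add(-1) | map_mul(-3) | take(1)

Check, running the answer program on each example:
  [37, 6, 15, 29] -> [36, 5, 14, 28] -> [-108, -15, -42, -84] -> [-108]
  [-26, 3, 34, -2, -35] -> [-27, 2, 33, -3, -36] -> [81, -6, -99, 9, 108] -> [81]
  [-23, 45, -22, -15] -> [-24, 44, -23, -16] -> [72, -132, 69, 48] -> [72]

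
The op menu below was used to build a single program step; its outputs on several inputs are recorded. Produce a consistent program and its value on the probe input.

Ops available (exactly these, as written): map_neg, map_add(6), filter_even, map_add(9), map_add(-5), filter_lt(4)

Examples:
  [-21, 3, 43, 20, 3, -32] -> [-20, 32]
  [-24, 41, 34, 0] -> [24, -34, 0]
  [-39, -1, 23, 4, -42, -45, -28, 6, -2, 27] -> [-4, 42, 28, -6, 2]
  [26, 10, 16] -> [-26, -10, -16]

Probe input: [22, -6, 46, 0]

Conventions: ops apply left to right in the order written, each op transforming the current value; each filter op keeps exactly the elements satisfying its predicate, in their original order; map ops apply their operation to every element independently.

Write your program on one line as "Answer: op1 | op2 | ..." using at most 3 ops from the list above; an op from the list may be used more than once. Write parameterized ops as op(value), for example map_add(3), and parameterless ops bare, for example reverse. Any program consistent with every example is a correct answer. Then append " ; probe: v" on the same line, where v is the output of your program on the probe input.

map_neg | filter_even ; probe: [-22, 6, -46, 0]

Check, running the answer program on each example:
  [-21, 3, 43, 20, 3, -32] -> [21, -3, -43, -20, -3, 32] -> [-20, 32]
  [-24, 41, 34, 0] -> [24, -41, -34, 0] -> [24, -34, 0]
  [-39, -1, 23, 4, -42, -45, -28, 6, -2, 27] -> [39, 1, -23, -4, 42, 45, 28, -6, 2, -27] -> [-4, 42, 28, -6, 2]
  [26, 10, 16] -> [-26, -10, -16] -> [-26, -10, -16]
  probe: [22, -6, 46, 0] -> [-22, 6, -46, 0] -> [-22, 6, -46, 0]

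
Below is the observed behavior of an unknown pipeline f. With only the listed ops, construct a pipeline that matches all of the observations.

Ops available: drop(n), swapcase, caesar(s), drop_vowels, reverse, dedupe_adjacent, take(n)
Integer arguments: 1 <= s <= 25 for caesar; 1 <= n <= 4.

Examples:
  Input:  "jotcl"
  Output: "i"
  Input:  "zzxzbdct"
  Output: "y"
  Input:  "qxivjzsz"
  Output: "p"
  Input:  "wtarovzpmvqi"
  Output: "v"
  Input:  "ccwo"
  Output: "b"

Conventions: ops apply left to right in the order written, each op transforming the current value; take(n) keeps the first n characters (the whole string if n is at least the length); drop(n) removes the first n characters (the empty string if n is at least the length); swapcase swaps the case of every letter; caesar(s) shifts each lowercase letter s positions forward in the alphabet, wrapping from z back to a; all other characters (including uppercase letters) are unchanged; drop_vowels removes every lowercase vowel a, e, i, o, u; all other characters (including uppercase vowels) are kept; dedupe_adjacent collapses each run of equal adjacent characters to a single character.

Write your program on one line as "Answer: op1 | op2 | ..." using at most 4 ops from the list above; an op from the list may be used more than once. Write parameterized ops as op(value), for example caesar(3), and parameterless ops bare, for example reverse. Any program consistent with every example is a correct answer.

take(2) | caesar(25) | dedupe_adjacent | take(1)

Check, running the answer program on each example:
  "jotcl" -> "jo" -> "in" -> "in" -> "i"
  "zzxzbdct" -> "zz" -> "yy" -> "y" -> "y"
  "qxivjzsz" -> "qx" -> "pw" -> "pw" -> "p"
  "wtarovzpmvqi" -> "wt" -> "vs" -> "vs" -> "v"
  "ccwo" -> "cc" -> "bb" -> "b" -> "b"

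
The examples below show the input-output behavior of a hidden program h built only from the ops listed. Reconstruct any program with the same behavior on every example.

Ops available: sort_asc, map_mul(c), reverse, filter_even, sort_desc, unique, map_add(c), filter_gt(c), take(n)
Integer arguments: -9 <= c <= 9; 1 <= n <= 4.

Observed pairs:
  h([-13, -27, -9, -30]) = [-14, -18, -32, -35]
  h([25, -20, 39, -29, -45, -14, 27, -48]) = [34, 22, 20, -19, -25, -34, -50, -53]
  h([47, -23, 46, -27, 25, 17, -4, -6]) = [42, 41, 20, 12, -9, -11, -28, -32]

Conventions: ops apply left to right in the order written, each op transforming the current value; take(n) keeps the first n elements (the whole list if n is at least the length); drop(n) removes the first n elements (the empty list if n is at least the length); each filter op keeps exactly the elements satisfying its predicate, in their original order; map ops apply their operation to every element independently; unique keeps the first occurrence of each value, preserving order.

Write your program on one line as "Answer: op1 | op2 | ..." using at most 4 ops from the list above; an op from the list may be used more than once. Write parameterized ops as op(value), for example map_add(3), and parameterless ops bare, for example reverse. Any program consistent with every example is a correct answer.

map_add(-5) | reverse | sort_desc

Check, running the answer program on each example:
  [-13, -27, -9, -30] -> [-18, -32, -14, -35] -> [-35, -14, -32, -18] -> [-14, -18, -32, -35]
  [25, -20, 39, -29, -45, -14, 27, -48] -> [20, -25, 34, -34, -50, -19, 22, -53] -> [-53, 22, -19, -50, -34, 34, -25, 20] -> [34, 22, 20, -19, -25, -34, -50, -53]
  [47, -23, 46, -27, 25, 17, -4, -6] -> [42, -28, 41, -32, 20, 12, -9, -11] -> [-11, -9, 12, 20, -32, 41, -28, 42] -> [42, 41, 20, 12, -9, -11, -28, -32]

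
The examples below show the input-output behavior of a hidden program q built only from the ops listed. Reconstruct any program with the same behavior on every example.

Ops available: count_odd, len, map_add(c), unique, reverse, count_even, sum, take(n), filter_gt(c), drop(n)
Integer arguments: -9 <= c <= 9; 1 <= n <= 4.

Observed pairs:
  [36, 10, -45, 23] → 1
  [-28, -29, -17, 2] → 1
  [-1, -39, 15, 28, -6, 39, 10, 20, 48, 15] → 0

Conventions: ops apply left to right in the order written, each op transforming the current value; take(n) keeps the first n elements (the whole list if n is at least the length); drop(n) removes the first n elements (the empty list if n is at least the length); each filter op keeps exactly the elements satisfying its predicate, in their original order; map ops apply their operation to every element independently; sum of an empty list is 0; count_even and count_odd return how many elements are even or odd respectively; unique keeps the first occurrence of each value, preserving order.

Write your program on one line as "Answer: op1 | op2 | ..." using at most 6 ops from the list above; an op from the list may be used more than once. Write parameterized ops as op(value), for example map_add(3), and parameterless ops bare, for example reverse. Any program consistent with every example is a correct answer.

map_add(5) | unique | map_add(7) | filter_gt(-3) | take(1) | count_even

Check, running the answer program on each example:
  [36, 10, -45, 23] -> [41, 15, -40, 28] -> [41, 15, -40, 28] -> [48, 22, -33, 35] -> [48, 22, 35] -> [48] -> 1
  [-28, -29, -17, 2] -> [-23, -24, -12, 7] -> [-23, -24, -12, 7] -> [-16, -17, -5, 14] -> [14] -> [14] -> 1
  [-1, -39, 15, 28, -6, 39, 10, 20, 48, 15] -> [4, -34, 20, 33, -1, 44, 15, 25, 53, 20] -> [4, -34, 20, 33, -1, 44, 15, 25, 53] -> [11, -27, 27, 40, 6, 51, 22, 32, 60] -> [11, 27, 40, 6, 51, 22, 32, 60] -> [11] -> 0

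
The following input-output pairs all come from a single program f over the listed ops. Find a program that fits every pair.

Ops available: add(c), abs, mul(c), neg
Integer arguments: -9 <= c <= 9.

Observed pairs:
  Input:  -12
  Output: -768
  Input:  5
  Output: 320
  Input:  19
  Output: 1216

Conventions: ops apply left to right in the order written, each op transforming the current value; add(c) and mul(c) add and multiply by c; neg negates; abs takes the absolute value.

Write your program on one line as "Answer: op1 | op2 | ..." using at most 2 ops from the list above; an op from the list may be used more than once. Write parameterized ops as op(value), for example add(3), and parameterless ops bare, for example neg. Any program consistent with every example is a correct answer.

mul(8) | mul(8)

Check, running the answer program on each example:
  -12 -> -96 -> -768
  5 -> 40 -> 320
  19 -> 152 -> 1216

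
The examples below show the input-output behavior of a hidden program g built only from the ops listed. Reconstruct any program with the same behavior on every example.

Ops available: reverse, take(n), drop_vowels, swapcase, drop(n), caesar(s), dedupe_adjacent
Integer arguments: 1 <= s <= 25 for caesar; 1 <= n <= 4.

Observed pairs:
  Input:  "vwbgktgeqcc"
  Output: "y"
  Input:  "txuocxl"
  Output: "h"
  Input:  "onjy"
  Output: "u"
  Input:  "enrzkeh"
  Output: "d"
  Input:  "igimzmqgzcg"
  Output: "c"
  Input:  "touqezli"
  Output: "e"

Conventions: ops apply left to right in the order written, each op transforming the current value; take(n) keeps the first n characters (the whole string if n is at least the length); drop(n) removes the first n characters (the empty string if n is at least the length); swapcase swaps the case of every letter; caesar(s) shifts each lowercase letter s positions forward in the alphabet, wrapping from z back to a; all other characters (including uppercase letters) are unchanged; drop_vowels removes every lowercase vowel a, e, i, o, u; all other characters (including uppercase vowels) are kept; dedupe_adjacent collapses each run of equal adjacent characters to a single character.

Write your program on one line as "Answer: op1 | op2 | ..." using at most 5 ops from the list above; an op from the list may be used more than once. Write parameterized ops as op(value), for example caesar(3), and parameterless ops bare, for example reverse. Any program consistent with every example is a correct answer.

drop(2) | reverse | dedupe_adjacent | take(1) | caesar(22)

Check, running the answer program on each example:
  "vwbgktgeqcc" -> "bgktgeqcc" -> "ccqegtkgb" -> "cqegtkgb" -> "c" -> "y"
  "txuocxl" -> "uocxl" -> "lxcou" -> "lxcou" -> "l" -> "h"
  "onjy" -> "jy" -> "yj" -> "yj" -> "y" -> "u"
  "enrzkeh" -> "rzkeh" -> "hekzr" -> "hekzr" -> "h" -> "d"
  "igimzmqgzcg" -> "imzmqgzcg" -> "gczgqmzmi" -> "gczgqmzmi" -> "g" -> "c"
  "touqezli" -> "uqezli" -> "ilzequ" -> "ilzequ" -> "i" -> "e"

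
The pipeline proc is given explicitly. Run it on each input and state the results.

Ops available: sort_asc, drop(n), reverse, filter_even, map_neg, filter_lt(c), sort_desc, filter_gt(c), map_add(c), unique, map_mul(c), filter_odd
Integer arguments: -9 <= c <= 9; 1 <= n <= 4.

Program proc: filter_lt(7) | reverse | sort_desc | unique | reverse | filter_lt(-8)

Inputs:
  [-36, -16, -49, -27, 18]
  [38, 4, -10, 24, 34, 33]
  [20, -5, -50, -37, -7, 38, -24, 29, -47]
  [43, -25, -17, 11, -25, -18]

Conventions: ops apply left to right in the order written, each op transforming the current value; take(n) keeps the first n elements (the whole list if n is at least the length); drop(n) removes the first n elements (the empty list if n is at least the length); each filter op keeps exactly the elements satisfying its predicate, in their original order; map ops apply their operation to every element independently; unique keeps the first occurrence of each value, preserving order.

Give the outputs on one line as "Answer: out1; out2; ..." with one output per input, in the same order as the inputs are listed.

Execution, op by op:
  [-36, -16, -49, -27, 18] -> [-36, -16, -49, -27] -> [-27, -49, -16, -36] -> [-16, -27, -36, -49] -> [-16, -27, -36, -49] -> [-49, -36, -27, -16] -> [-49, -36, -27, -16]
  [38, 4, -10, 24, 34, 33] -> [4, -10] -> [-10, 4] -> [4, -10] -> [4, -10] -> [-10, 4] -> [-10]
  [20, -5, -50, -37, -7, 38, -24, 29, -47] -> [-5, -50, -37, -7, -24, -47] -> [-47, -24, -7, -37, -50, -5] -> [-5, -7, -24, -37, -47, -50] -> [-5, -7, -24, -37, -47, -50] -> [-50, -47, -37, -24, -7, -5] -> [-50, -47, -37, -24]
  [43, -25, -17, 11, -25, -18] -> [-25, -17, -25, -18] -> [-18, -25, -17, -25] -> [-17, -18, -25, -25] -> [-17, -18, -25] -> [-25, -18, -17] -> [-25, -18, -17]

[-49, -36, -27, -16]; [-10]; [-50, -47, -37, -24]; [-25, -18, -17]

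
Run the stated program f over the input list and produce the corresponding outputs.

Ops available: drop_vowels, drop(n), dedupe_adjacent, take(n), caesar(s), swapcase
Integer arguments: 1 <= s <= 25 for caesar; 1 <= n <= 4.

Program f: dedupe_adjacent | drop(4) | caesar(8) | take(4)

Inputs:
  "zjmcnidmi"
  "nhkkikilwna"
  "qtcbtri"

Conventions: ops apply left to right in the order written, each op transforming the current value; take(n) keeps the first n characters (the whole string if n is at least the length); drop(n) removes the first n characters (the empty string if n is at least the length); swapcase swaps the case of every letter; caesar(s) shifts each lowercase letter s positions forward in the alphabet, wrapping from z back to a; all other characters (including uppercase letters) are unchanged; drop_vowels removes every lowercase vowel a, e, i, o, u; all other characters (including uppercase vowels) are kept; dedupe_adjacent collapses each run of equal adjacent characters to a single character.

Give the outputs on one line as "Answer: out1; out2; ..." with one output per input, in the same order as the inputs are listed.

"vqlu"; "sqte"; "bzq"

Execution, op by op:
  "zjmcnidmi" -> "zjmcnidmi" -> "nidmi" -> "vqluq" -> "vqlu"
  "nhkkikilwna" -> "nhkikilwna" -> "kilwna" -> "sqtevi" -> "sqte"
  "qtcbtri" -> "qtcbtri" -> "tri" -> "bzq" -> "bzq"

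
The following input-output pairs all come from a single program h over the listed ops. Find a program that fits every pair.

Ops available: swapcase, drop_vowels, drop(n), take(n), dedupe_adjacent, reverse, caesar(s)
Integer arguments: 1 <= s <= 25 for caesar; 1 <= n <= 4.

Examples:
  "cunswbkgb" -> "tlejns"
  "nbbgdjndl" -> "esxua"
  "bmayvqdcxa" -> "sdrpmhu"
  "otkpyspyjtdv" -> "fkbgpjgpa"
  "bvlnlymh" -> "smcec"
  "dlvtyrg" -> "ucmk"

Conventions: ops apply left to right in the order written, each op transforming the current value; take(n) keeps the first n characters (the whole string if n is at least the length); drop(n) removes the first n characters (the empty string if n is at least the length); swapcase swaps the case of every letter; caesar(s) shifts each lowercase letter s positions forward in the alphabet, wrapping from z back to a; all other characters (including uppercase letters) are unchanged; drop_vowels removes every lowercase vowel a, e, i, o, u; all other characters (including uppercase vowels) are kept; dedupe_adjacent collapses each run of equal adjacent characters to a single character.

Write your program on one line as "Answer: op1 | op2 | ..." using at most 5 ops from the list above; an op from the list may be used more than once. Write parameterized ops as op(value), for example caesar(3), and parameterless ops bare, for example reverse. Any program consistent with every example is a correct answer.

dedupe_adjacent | reverse | drop(3) | reverse | caesar(17)

Check, running the answer program on each example:
  "cunswbkgb" -> "cunswbkgb" -> "bgkbwsnuc" -> "bwsnuc" -> "cunswb" -> "tlejns"
  "nbbgdjndl" -> "nbgdjndl" -> "ldnjdgbn" -> "jdgbn" -> "nbgdj" -> "esxua"
  "bmayvqdcxa" -> "bmayvqdcxa" -> "axcdqvyamb" -> "dqvyamb" -> "bmayvqd" -> "sdrpmhu"
  "otkpyspyjtdv" -> "otkpyspyjtdv" -> "vdtjypsypkto" -> "jypsypkto" -> "otkpyspyj" -> "fkbgpjgpa"
  "bvlnlymh" -> "bvlnlymh" -> "hmylnlvb" -> "lnlvb" -> "bvlnl" -> "smcec"
  "dlvtyrg" -> "dlvtyrg" -> "grytvld" -> "tvld" -> "dlvt" -> "ucmk"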